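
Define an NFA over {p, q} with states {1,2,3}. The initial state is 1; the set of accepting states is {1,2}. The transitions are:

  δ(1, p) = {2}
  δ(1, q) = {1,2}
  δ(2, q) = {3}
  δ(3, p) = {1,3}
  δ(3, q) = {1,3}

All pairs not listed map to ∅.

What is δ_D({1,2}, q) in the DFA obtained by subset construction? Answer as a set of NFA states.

{1,2,3}

δ(1,q) = {1,2}; δ(2,q) = {3}.
Union: {1,2,3}.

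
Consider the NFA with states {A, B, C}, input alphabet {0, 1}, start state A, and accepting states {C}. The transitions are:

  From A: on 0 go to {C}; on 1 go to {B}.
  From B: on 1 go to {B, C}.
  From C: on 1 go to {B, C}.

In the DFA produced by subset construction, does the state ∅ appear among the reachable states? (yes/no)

Start state of the DFA: {A}.
{A} --0--> {C}  [new]
{A} --1--> {B}  [new]
{C} --0--> ∅  [new]
{C} --1--> {B, C}  [new]
{B} --0--> ∅  [seen]
{B} --1--> {B, C}  [seen]
∅ --0--> ∅  [seen]
∅ --1--> ∅  [seen]
{B, C} --0--> ∅  [seen]
{B, C} --1--> {B, C}  [seen]
Reachable DFA states: {A}, {C}, {B}, ∅, {B, C}.
∅ is among them.

yes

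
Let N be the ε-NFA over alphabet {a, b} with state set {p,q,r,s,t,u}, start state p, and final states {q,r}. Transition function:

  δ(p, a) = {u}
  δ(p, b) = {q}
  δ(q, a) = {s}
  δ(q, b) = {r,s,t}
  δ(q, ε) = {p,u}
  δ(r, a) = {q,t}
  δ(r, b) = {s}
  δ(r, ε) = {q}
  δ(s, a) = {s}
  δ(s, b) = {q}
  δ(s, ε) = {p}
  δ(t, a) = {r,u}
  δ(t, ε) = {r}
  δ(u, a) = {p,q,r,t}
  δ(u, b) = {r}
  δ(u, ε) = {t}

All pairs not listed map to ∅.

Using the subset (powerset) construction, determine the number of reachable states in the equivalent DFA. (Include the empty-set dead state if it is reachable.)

Start state of the DFA: {p} (ε-closure of the NFA start).
{p} --a--> {p,q,r,t,u}  [new]
{p} --b--> {p,q,r,t,u}  [seen]
{p,q,r,t,u} --a--> {p,q,r,s,t,u}  [new]
{p,q,r,t,u} --b--> {p,q,r,s,t,u}  [seen]
{p,q,r,s,t,u} --a--> {p,q,r,s,t,u}  [seen]
{p,q,r,s,t,u} --b--> {p,q,r,s,t,u}  [seen]
Reachable DFA states: {p}, {p,q,r,t,u}, {p,q,r,s,t,u}.

3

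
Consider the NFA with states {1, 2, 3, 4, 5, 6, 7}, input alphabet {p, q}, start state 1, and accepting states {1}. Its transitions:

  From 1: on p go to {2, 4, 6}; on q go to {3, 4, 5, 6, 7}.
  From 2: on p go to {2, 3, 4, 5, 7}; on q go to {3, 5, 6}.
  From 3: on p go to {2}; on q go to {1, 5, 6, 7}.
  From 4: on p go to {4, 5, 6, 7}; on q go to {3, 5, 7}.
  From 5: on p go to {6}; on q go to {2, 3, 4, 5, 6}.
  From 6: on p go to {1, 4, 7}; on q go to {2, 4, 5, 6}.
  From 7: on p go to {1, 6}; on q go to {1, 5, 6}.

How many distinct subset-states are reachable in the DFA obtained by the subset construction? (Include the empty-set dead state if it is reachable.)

Start state of the DFA: {1}.
{1} --p--> {2, 4, 6}  [new]
{1} --q--> {3, 4, 5, 6, 7}  [new]
{2, 4, 6} --p--> {1, 2, 3, 4, 5, 6, 7}  [new]
{2, 4, 6} --q--> {2, 3, 4, 5, 6, 7}  [new]
{3, 4, 5, 6, 7} --p--> {1, 2, 4, 5, 6, 7}  [new]
{3, 4, 5, 6, 7} --q--> {1, 2, 3, 4, 5, 6, 7}  [seen]
{1, 2, 3, 4, 5, 6, 7} --p--> {1, 2, 3, 4, 5, 6, 7}  [seen]
{1, 2, 3, 4, 5, 6, 7} --q--> {1, 2, 3, 4, 5, 6, 7}  [seen]
{2, 3, 4, 5, 6, 7} --p--> {1, 2, 3, 4, 5, 6, 7}  [seen]
{2, 3, 4, 5, 6, 7} --q--> {1, 2, 3, 4, 5, 6, 7}  [seen]
{1, 2, 4, 5, 6, 7} --p--> {1, 2, 3, 4, 5, 6, 7}  [seen]
{1, 2, 4, 5, 6, 7} --q--> {1, 2, 3, 4, 5, 6, 7}  [seen]
Reachable DFA states: {1}, {2, 4, 6}, {3, 4, 5, 6, 7}, {1, 2, 3, 4, 5, 6, 7}, {2, 3, 4, 5, 6, 7}, {1, 2, 4, 5, 6, 7}.

6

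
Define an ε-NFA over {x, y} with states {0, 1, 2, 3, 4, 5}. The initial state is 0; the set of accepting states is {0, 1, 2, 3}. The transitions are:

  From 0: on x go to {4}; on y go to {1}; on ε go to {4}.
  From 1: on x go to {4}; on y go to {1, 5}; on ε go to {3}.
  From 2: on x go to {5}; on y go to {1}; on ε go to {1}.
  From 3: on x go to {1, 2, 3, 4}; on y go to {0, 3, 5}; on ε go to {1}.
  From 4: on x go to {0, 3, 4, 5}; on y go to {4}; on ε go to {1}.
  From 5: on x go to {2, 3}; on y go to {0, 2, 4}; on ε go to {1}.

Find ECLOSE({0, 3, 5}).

Begin with {0, 3, 5}.
0 →ε {4}; add 4.
4 →ε {1}; add 1.
ε-closure = {0, 1, 3, 4, 5}.

{0, 1, 3, 4, 5}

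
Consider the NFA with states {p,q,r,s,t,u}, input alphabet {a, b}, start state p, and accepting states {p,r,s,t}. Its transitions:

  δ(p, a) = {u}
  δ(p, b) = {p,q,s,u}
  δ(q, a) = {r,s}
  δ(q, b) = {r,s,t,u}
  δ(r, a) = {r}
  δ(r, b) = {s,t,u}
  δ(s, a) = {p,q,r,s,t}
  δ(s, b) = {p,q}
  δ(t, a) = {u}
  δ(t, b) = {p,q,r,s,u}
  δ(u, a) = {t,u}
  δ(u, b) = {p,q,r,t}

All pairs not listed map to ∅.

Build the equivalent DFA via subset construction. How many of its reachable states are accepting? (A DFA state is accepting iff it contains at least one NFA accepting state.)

Start state of the DFA: {p}.
{p} --a--> {u}  [new]
{p} --b--> {p,q,s,u}  [new]
{u} --a--> {t,u}  [new]
{u} --b--> {p,q,r,t}  [new]
{p,q,s,u} --a--> {p,q,r,s,t,u}  [new]
{p,q,s,u} --b--> {p,q,r,s,t,u}  [seen]
{t,u} --a--> {t,u}  [seen]
{t,u} --b--> {p,q,r,s,t,u}  [seen]
{p,q,r,t} --a--> {r,s,u}  [new]
{p,q,r,t} --b--> {p,q,r,s,t,u}  [seen]
{p,q,r,s,t,u} --a--> {p,q,r,s,t,u}  [seen]
{p,q,r,s,t,u} --b--> {p,q,r,s,t,u}  [seen]
{r,s,u} --a--> {p,q,r,s,t,u}  [seen]
{r,s,u} --b--> {p,q,r,s,t,u}  [seen]
Reachable DFA states: {p}, {u}, {p,q,s,u}, {t,u}, {p,q,r,t}, {p,q,r,s,t,u}, {r,s,u}.
Accepting DFA states (contain an NFA accepting state): {p}, {p,q,s,u}, {t,u}, {p,q,r,t}, {p,q,r,s,t,u}, {r,s,u}.

6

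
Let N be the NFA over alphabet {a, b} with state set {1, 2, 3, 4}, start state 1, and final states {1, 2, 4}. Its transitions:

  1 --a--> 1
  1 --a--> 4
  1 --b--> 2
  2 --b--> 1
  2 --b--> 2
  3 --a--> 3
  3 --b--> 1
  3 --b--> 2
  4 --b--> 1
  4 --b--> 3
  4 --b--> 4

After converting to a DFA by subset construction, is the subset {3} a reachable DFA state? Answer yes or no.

no

Start state of the DFA: {1}.
{1} --a--> {1, 4}  [new]
{1} --b--> {2}  [new]
{1, 4} --a--> {1, 4}  [seen]
{1, 4} --b--> {1, 2, 3, 4}  [new]
{2} --a--> ∅  [new]
{2} --b--> {1, 2}  [new]
{1, 2, 3, 4} --a--> {1, 3, 4}  [new]
{1, 2, 3, 4} --b--> {1, 2, 3, 4}  [seen]
∅ --a--> ∅  [seen]
∅ --b--> ∅  [seen]
{1, 2} --a--> {1, 4}  [seen]
{1, 2} --b--> {1, 2}  [seen]
{1, 3, 4} --a--> {1, 3, 4}  [seen]
{1, 3, 4} --b--> {1, 2, 3, 4}  [seen]
Reachable DFA states: {1}, {1, 4}, {2}, {1, 2, 3, 4}, ∅, {1, 2}, {1, 3, 4}.
{3} is not among them.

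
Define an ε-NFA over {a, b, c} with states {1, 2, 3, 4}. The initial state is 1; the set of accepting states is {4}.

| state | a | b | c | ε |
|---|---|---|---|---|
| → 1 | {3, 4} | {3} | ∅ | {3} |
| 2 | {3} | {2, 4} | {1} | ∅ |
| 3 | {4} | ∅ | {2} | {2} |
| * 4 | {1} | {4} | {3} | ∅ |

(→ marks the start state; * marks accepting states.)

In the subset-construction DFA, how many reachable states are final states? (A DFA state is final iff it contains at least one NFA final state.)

Start state of the DFA: {1, 2, 3} (ε-closure of the NFA start).
{1, 2, 3} --a--> {2, 3, 4}  [new]
{1, 2, 3} --b--> {2, 3, 4}  [seen]
{1, 2, 3} --c--> {1, 2, 3}  [seen]
{2, 3, 4} --a--> {1, 2, 3, 4}  [new]
{2, 3, 4} --b--> {2, 4}  [new]
{2, 3, 4} --c--> {1, 2, 3}  [seen]
{1, 2, 3, 4} --a--> {1, 2, 3, 4}  [seen]
{1, 2, 3, 4} --b--> {2, 3, 4}  [seen]
{1, 2, 3, 4} --c--> {1, 2, 3}  [seen]
{2, 4} --a--> {1, 2, 3}  [seen]
{2, 4} --b--> {2, 4}  [seen]
{2, 4} --c--> {1, 2, 3}  [seen]
Reachable DFA states: {1, 2, 3}, {2, 3, 4}, {1, 2, 3, 4}, {2, 4}.
Accepting DFA states (contain an NFA accepting state): {2, 3, 4}, {1, 2, 3, 4}, {2, 4}.

3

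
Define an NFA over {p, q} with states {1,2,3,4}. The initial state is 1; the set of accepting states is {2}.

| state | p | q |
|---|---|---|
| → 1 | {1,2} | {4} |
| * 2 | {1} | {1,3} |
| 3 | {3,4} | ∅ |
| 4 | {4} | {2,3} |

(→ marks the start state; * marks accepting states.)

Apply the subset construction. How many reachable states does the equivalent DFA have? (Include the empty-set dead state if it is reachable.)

9

Start state of the DFA: {1}.
{1} --p--> {1,2}  [new]
{1} --q--> {4}  [new]
{1,2} --p--> {1,2}  [seen]
{1,2} --q--> {1,3,4}  [new]
{4} --p--> {4}  [seen]
{4} --q--> {2,3}  [new]
{1,3,4} --p--> {1,2,3,4}  [new]
{1,3,4} --q--> {2,3,4}  [new]
{2,3} --p--> {1,3,4}  [seen]
{2,3} --q--> {1,3}  [new]
{1,2,3,4} --p--> {1,2,3,4}  [seen]
{1,2,3,4} --q--> {1,2,3,4}  [seen]
{2,3,4} --p--> {1,3,4}  [seen]
{2,3,4} --q--> {1,2,3}  [new]
{1,3} --p--> {1,2,3,4}  [seen]
{1,3} --q--> {4}  [seen]
{1,2,3} --p--> {1,2,3,4}  [seen]
{1,2,3} --q--> {1,3,4}  [seen]
Reachable DFA states: {1}, {1,2}, {4}, {1,3,4}, {2,3}, {1,2,3,4}, {2,3,4}, {1,3}, {1,2,3}.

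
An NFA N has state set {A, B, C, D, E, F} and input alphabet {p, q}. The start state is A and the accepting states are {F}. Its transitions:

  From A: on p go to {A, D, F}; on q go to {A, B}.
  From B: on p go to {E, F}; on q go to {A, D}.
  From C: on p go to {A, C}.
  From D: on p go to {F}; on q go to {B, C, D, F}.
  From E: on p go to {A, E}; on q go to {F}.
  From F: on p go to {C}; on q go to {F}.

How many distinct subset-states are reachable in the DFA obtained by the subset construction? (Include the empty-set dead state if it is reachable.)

8

Start state of the DFA: {A}.
{A} --p--> {A, D, F}  [new]
{A} --q--> {A, B}  [new]
{A, D, F} --p--> {A, C, D, F}  [new]
{A, D, F} --q--> {A, B, C, D, F}  [new]
{A, B} --p--> {A, D, E, F}  [new]
{A, B} --q--> {A, B, D}  [new]
{A, C, D, F} --p--> {A, C, D, F}  [seen]
{A, C, D, F} --q--> {A, B, C, D, F}  [seen]
{A, B, C, D, F} --p--> {A, C, D, E, F}  [new]
{A, B, C, D, F} --q--> {A, B, C, D, F}  [seen]
{A, D, E, F} --p--> {A, C, D, E, F}  [seen]
{A, D, E, F} --q--> {A, B, C, D, F}  [seen]
{A, B, D} --p--> {A, D, E, F}  [seen]
{A, B, D} --q--> {A, B, C, D, F}  [seen]
{A, C, D, E, F} --p--> {A, C, D, E, F}  [seen]
{A, C, D, E, F} --q--> {A, B, C, D, F}  [seen]
Reachable DFA states: {A}, {A, D, F}, {A, B}, {A, C, D, F}, {A, B, C, D, F}, {A, D, E, F}, {A, B, D}, {A, C, D, E, F}.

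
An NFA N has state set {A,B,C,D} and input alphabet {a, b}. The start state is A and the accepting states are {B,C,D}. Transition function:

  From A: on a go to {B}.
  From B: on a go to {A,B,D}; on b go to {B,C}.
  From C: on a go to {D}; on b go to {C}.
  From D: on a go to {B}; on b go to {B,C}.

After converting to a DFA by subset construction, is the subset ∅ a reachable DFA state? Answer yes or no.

yes

Start state of the DFA: {A}.
{A} --a--> {B}  [new]
{A} --b--> ∅  [new]
{B} --a--> {A,B,D}  [new]
{B} --b--> {B,C}  [new]
∅ --a--> ∅  [seen]
∅ --b--> ∅  [seen]
{A,B,D} --a--> {A,B,D}  [seen]
{A,B,D} --b--> {B,C}  [seen]
{B,C} --a--> {A,B,D}  [seen]
{B,C} --b--> {B,C}  [seen]
Reachable DFA states: {A}, {B}, ∅, {A,B,D}, {B,C}.
∅ is among them.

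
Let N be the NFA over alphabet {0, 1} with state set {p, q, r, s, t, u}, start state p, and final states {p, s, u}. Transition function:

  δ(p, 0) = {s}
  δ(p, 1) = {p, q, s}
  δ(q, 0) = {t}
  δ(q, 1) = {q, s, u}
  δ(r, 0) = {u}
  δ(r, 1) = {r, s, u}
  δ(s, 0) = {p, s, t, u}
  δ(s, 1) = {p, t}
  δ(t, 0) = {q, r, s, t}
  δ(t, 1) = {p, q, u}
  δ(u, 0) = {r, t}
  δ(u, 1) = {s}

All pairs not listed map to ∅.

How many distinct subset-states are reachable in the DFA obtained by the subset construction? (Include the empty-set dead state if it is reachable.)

Start state of the DFA: {p}.
{p} --0--> {s}  [new]
{p} --1--> {p, q, s}  [new]
{s} --0--> {p, s, t, u}  [new]
{s} --1--> {p, t}  [new]
{p, q, s} --0--> {p, s, t, u}  [seen]
{p, q, s} --1--> {p, q, s, t, u}  [new]
{p, s, t, u} --0--> {p, q, r, s, t, u}  [new]
{p, s, t, u} --1--> {p, q, s, t, u}  [seen]
{p, t} --0--> {q, r, s, t}  [new]
{p, t} --1--> {p, q, s, u}  [new]
{p, q, s, t, u} --0--> {p, q, r, s, t, u}  [seen]
{p, q, s, t, u} --1--> {p, q, s, t, u}  [seen]
{p, q, r, s, t, u} --0--> {p, q, r, s, t, u}  [seen]
{p, q, r, s, t, u} --1--> {p, q, r, s, t, u}  [seen]
{q, r, s, t} --0--> {p, q, r, s, t, u}  [seen]
{q, r, s, t} --1--> {p, q, r, s, t, u}  [seen]
{p, q, s, u} --0--> {p, r, s, t, u}  [new]
{p, q, s, u} --1--> {p, q, s, t, u}  [seen]
{p, r, s, t, u} --0--> {p, q, r, s, t, u}  [seen]
{p, r, s, t, u} --1--> {p, q, r, s, t, u}  [seen]
Reachable DFA states: {p}, {s}, {p, q, s}, {p, s, t, u}, {p, t}, {p, q, s, t, u}, {p, q, r, s, t, u}, {q, r, s, t}, {p, q, s, u}, {p, r, s, t, u}.

10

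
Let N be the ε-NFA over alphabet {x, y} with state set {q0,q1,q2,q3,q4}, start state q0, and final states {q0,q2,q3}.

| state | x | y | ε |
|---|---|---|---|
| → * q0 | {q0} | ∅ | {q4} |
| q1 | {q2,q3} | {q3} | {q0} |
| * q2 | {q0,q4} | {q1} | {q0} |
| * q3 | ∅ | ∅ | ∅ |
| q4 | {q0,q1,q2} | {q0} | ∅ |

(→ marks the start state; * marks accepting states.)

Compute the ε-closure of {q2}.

{q0,q2,q4}

Begin with {q2}.
q2 →ε {q0}; add q0.
q0 →ε {q4}; add q4.
ε-closure = {q0,q2,q4}.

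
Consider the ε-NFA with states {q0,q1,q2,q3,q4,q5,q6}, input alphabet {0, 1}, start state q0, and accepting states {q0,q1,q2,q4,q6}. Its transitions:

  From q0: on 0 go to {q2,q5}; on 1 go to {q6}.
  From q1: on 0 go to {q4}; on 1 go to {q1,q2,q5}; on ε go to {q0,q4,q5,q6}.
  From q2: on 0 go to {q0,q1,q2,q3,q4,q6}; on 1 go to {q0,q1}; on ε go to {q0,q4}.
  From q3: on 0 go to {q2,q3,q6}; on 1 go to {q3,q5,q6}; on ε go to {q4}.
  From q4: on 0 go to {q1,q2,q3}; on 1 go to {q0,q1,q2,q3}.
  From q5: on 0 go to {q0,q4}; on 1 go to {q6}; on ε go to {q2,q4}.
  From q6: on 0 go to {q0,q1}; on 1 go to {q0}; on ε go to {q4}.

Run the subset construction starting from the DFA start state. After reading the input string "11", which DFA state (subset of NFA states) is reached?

{q0,q1,q2,q3,q4,q5,q6}

Start: {q0}.
δ(q0,1) = {q6}.
Union: {q6}.
ε-closure gives {q4,q6}.
After 1: {q4,q6}.
δ(q4,1) = {q0,q1,q2,q3}; δ(q6,1) = {q0}.
Union: {q0,q1,q2,q3}.
ε-closure gives {q0,q1,q2,q3,q4,q5,q6}.
After 1: {q0,q1,q2,q3,q4,q5,q6}.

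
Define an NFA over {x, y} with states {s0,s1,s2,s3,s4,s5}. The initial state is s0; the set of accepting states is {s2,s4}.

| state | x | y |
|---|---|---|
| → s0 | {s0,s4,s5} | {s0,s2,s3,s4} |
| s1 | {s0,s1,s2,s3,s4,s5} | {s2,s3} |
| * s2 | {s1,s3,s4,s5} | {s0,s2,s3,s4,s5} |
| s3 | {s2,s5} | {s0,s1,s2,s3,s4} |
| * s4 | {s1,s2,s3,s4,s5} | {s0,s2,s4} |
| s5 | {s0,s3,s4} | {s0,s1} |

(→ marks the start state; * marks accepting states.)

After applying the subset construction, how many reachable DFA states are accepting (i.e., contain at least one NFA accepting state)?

4

Start state of the DFA: {s0}.
{s0} --x--> {s0,s4,s5}  [new]
{s0} --y--> {s0,s2,s3,s4}  [new]
{s0,s4,s5} --x--> {s0,s1,s2,s3,s4,s5}  [new]
{s0,s4,s5} --y--> {s0,s1,s2,s3,s4}  [new]
{s0,s2,s3,s4} --x--> {s0,s1,s2,s3,s4,s5}  [seen]
{s0,s2,s3,s4} --y--> {s0,s1,s2,s3,s4,s5}  [seen]
{s0,s1,s2,s3,s4,s5} --x--> {s0,s1,s2,s3,s4,s5}  [seen]
{s0,s1,s2,s3,s4,s5} --y--> {s0,s1,s2,s3,s4,s5}  [seen]
{s0,s1,s2,s3,s4} --x--> {s0,s1,s2,s3,s4,s5}  [seen]
{s0,s1,s2,s3,s4} --y--> {s0,s1,s2,s3,s4,s5}  [seen]
Reachable DFA states: {s0}, {s0,s4,s5}, {s0,s2,s3,s4}, {s0,s1,s2,s3,s4,s5}, {s0,s1,s2,s3,s4}.
Accepting DFA states (contain an NFA accepting state): {s0,s4,s5}, {s0,s2,s3,s4}, {s0,s1,s2,s3,s4,s5}, {s0,s1,s2,s3,s4}.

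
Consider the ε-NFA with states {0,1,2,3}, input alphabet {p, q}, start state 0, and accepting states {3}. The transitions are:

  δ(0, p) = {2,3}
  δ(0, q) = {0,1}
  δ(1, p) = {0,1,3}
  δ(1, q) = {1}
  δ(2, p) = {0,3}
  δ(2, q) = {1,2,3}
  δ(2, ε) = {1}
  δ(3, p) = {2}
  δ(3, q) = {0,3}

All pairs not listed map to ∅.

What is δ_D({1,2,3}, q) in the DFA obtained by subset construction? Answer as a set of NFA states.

δ(1,q) = {1}; δ(2,q) = {1,2,3}; δ(3,q) = {0,3}.
Union: {0,1,2,3}.

{0,1,2,3}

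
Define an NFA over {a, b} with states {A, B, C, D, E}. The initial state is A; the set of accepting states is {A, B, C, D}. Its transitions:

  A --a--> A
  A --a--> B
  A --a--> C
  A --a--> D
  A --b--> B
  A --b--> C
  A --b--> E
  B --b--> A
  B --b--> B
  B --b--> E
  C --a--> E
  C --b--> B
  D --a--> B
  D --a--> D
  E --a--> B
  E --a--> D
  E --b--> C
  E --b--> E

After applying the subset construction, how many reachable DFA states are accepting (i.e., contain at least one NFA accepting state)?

Start state of the DFA: {A}.
{A} --a--> {A, B, C, D}  [new]
{A} --b--> {B, C, E}  [new]
{A, B, C, D} --a--> {A, B, C, D, E}  [new]
{A, B, C, D} --b--> {A, B, C, E}  [new]
{B, C, E} --a--> {B, D, E}  [new]
{B, C, E} --b--> {A, B, C, E}  [seen]
{A, B, C, D, E} --a--> {A, B, C, D, E}  [seen]
{A, B, C, D, E} --b--> {A, B, C, E}  [seen]
{A, B, C, E} --a--> {A, B, C, D, E}  [seen]
{A, B, C, E} --b--> {A, B, C, E}  [seen]
{B, D, E} --a--> {B, D}  [new]
{B, D, E} --b--> {A, B, C, E}  [seen]
{B, D} --a--> {B, D}  [seen]
{B, D} --b--> {A, B, E}  [new]
{A, B, E} --a--> {A, B, C, D}  [seen]
{A, B, E} --b--> {A, B, C, E}  [seen]
Reachable DFA states: {A}, {A, B, C, D}, {B, C, E}, {A, B, C, D, E}, {A, B, C, E}, {B, D, E}, {B, D}, {A, B, E}.
Accepting DFA states (contain an NFA accepting state): {A}, {A, B, C, D}, {B, C, E}, {A, B, C, D, E}, {A, B, C, E}, {B, D, E}, {B, D}, {A, B, E}.

8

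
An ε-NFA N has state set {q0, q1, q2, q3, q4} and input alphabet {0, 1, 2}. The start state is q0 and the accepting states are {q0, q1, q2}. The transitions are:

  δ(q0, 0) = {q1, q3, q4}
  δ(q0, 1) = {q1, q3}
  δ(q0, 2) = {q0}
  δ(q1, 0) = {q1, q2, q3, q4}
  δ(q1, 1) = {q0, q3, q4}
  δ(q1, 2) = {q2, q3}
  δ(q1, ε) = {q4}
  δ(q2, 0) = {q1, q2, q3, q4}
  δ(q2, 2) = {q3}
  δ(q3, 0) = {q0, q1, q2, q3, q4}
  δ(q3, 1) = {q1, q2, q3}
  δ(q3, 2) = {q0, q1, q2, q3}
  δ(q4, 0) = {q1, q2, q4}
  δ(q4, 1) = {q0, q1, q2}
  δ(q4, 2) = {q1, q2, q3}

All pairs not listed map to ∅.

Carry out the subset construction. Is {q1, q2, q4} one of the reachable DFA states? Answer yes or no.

Start state of the DFA: {q0} (ε-closure of the NFA start).
{q0} --0--> {q1, q3, q4}  [new]
{q0} --1--> {q1, q3, q4}  [seen]
{q0} --2--> {q0}  [seen]
{q1, q3, q4} --0--> {q0, q1, q2, q3, q4}  [new]
{q1, q3, q4} --1--> {q0, q1, q2, q3, q4}  [seen]
{q1, q3, q4} --2--> {q0, q1, q2, q3, q4}  [seen]
{q0, q1, q2, q3, q4} --0--> {q0, q1, q2, q3, q4}  [seen]
{q0, q1, q2, q3, q4} --1--> {q0, q1, q2, q3, q4}  [seen]
{q0, q1, q2, q3, q4} --2--> {q0, q1, q2, q3, q4}  [seen]
Reachable DFA states: {q0}, {q1, q3, q4}, {q0, q1, q2, q3, q4}.
{q1, q2, q4} is not among them.

no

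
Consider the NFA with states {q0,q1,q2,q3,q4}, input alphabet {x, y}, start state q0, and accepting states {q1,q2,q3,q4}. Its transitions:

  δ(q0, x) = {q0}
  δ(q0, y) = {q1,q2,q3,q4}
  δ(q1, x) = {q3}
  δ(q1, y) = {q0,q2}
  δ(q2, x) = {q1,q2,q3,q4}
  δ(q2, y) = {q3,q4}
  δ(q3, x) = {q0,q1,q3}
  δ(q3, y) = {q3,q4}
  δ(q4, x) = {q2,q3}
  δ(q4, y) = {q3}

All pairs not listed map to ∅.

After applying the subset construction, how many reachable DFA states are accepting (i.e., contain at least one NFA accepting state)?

Start state of the DFA: {q0}.
{q0} --x--> {q0}  [seen]
{q0} --y--> {q1,q2,q3,q4}  [new]
{q1,q2,q3,q4} --x--> {q0,q1,q2,q3,q4}  [new]
{q1,q2,q3,q4} --y--> {q0,q2,q3,q4}  [new]
{q0,q1,q2,q3,q4} --x--> {q0,q1,q2,q3,q4}  [seen]
{q0,q1,q2,q3,q4} --y--> {q0,q1,q2,q3,q4}  [seen]
{q0,q2,q3,q4} --x--> {q0,q1,q2,q3,q4}  [seen]
{q0,q2,q3,q4} --y--> {q1,q2,q3,q4}  [seen]
Reachable DFA states: {q0}, {q1,q2,q3,q4}, {q0,q1,q2,q3,q4}, {q0,q2,q3,q4}.
Accepting DFA states (contain an NFA accepting state): {q1,q2,q3,q4}, {q0,q1,q2,q3,q4}, {q0,q2,q3,q4}.

3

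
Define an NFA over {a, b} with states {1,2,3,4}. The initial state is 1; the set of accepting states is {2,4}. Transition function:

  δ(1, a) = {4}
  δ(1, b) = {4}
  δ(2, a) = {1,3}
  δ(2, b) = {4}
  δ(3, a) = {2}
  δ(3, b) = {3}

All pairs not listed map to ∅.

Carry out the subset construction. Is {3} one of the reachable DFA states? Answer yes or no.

Start state of the DFA: {1}.
{1} --a--> {4}  [new]
{1} --b--> {4}  [seen]
{4} --a--> ∅  [new]
{4} --b--> ∅  [seen]
∅ --a--> ∅  [seen]
∅ --b--> ∅  [seen]
Reachable DFA states: {1}, {4}, ∅.
{3} is not among them.

no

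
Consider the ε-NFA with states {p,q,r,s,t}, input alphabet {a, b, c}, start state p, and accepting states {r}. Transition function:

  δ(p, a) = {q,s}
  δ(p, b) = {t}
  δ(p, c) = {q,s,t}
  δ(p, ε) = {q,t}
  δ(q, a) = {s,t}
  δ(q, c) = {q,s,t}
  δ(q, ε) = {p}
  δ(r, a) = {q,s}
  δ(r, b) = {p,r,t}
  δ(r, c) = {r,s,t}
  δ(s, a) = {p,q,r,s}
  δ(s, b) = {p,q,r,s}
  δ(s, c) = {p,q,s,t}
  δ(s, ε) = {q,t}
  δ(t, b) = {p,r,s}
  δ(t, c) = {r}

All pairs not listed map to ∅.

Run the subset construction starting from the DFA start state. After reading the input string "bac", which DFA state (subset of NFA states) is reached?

Start: {p,q,t}.
δ(p,b) = {t}; δ(q,b) = ∅; δ(t,b) = {p,r,s}.
Union: {p,r,s,t}.
ε-closure gives {p,q,r,s,t}.
After b: {p,q,r,s,t}.
δ(p,a) = {q,s}; δ(q,a) = {s,t}; δ(r,a) = {q,s}; δ(s,a) = {p,q,r,s}; δ(t,a) = ∅.
Union: {p,q,r,s,t}.
After a: {p,q,r,s,t}.
δ(p,c) = {q,s,t}; δ(q,c) = {q,s,t}; δ(r,c) = {r,s,t}; δ(s,c) = {p,q,s,t}; δ(t,c) = {r}.
Union: {p,q,r,s,t}.
After c: {p,q,r,s,t}.

{p,q,r,s,t}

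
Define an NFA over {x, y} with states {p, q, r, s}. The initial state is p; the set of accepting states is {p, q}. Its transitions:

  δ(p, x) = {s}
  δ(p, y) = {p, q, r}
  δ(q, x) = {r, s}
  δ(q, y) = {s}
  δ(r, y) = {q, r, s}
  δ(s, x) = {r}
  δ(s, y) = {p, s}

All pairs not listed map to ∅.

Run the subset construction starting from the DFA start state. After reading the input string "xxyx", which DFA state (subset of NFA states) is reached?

Start: {p}.
δ(p,x) = {s}.
Union: {s}.
After x: {s}.
δ(s,x) = {r}.
Union: {r}.
After x: {r}.
δ(r,y) = {q, r, s}.
Union: {q, r, s}.
After y: {q, r, s}.
δ(q,x) = {r, s}; δ(r,x) = ∅; δ(s,x) = {r}.
Union: {r, s}.
After x: {r, s}.

{r, s}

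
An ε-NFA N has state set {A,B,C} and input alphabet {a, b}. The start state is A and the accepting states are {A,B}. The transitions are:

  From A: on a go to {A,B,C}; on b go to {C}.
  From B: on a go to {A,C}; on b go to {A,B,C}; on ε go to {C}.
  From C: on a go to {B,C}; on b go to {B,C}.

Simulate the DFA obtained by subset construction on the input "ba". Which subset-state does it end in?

{B,C}

Start: {A}.
δ(A,b) = {C}.
Union: {C}.
After b: {C}.
δ(C,a) = {B,C}.
Union: {B,C}.
After a: {B,C}.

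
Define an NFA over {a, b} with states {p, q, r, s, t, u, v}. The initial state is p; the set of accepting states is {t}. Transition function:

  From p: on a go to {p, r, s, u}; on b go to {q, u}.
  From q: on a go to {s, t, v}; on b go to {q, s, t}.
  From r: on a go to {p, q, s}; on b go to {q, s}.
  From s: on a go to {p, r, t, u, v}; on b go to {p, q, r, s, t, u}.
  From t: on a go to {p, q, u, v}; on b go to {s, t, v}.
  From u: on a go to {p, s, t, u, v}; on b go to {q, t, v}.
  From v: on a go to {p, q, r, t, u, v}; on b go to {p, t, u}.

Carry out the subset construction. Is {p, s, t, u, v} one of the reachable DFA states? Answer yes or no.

Start state of the DFA: {p}.
{p} --a--> {p, r, s, u}  [new]
{p} --b--> {q, u}  [new]
{p, r, s, u} --a--> {p, q, r, s, t, u, v}  [new]
{p, r, s, u} --b--> {p, q, r, s, t, u, v}  [seen]
{q, u} --a--> {p, s, t, u, v}  [new]
{q, u} --b--> {q, s, t, v}  [new]
{p, q, r, s, t, u, v} --a--> {p, q, r, s, t, u, v}  [seen]
{p, q, r, s, t, u, v} --b--> {p, q, r, s, t, u, v}  [seen]
{p, s, t, u, v} --a--> {p, q, r, s, t, u, v}  [seen]
{p, s, t, u, v} --b--> {p, q, r, s, t, u, v}  [seen]
{q, s, t, v} --a--> {p, q, r, s, t, u, v}  [seen]
{q, s, t, v} --b--> {p, q, r, s, t, u, v}  [seen]
Reachable DFA states: {p}, {p, r, s, u}, {q, u}, {p, q, r, s, t, u, v}, {p, s, t, u, v}, {q, s, t, v}.
{p, s, t, u, v} is among them.

yes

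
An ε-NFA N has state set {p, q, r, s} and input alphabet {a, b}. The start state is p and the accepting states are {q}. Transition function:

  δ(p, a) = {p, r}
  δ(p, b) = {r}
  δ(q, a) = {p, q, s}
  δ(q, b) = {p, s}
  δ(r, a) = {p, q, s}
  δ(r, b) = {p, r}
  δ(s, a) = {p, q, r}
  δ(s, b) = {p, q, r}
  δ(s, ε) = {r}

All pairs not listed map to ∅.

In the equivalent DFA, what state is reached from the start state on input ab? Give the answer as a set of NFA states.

{p, r}

Start: {p}.
δ(p,a) = {p, r}.
Union: {p, r}.
After a: {p, r}.
δ(p,b) = {r}; δ(r,b) = {p, r}.
Union: {p, r}.
After b: {p, r}.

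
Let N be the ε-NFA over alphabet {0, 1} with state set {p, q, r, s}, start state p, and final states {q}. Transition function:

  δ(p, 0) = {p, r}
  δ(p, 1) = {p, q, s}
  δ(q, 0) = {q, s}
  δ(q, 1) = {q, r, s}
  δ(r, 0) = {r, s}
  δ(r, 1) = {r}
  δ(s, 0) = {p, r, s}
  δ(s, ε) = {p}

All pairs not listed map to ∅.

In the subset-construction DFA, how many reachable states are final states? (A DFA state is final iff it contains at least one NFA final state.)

2

Start state of the DFA: {p} (ε-closure of the NFA start).
{p} --0--> {p, r}  [new]
{p} --1--> {p, q, s}  [new]
{p, r} --0--> {p, r, s}  [new]
{p, r} --1--> {p, q, r, s}  [new]
{p, q, s} --0--> {p, q, r, s}  [seen]
{p, q, s} --1--> {p, q, r, s}  [seen]
{p, r, s} --0--> {p, r, s}  [seen]
{p, r, s} --1--> {p, q, r, s}  [seen]
{p, q, r, s} --0--> {p, q, r, s}  [seen]
{p, q, r, s} --1--> {p, q, r, s}  [seen]
Reachable DFA states: {p}, {p, r}, {p, q, s}, {p, r, s}, {p, q, r, s}.
Accepting DFA states (contain an NFA accepting state): {p, q, s}, {p, q, r, s}.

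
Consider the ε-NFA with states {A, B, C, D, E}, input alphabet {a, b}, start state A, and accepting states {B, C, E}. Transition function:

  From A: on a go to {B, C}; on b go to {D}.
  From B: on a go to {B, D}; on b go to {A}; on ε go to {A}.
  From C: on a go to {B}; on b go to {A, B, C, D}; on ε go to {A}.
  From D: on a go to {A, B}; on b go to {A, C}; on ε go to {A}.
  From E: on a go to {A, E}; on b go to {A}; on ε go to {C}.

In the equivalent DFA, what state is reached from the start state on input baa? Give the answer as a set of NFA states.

Start: {A}.
δ(A,b) = {D}.
Union: {D}.
ε-closure gives {A, D}.
After b: {A, D}.
δ(A,a) = {B, C}; δ(D,a) = {A, B}.
Union: {A, B, C}.
After a: {A, B, C}.
δ(A,a) = {B, C}; δ(B,a) = {B, D}; δ(C,a) = {B}.
Union: {B, C, D}.
ε-closure gives {A, B, C, D}.
After a: {A, B, C, D}.

{A, B, C, D}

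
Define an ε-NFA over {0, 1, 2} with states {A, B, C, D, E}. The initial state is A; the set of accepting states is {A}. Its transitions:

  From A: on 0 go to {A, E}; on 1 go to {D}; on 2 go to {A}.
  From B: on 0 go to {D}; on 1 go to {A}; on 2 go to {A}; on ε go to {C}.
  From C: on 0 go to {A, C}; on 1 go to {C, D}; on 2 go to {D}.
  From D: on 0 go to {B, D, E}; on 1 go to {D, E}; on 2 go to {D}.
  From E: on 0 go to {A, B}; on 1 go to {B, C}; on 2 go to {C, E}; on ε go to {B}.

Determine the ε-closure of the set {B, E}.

{B, C, E}

Begin with {B, E}.
B →ε {C}; add C.
ε-closure = {B, C, E}.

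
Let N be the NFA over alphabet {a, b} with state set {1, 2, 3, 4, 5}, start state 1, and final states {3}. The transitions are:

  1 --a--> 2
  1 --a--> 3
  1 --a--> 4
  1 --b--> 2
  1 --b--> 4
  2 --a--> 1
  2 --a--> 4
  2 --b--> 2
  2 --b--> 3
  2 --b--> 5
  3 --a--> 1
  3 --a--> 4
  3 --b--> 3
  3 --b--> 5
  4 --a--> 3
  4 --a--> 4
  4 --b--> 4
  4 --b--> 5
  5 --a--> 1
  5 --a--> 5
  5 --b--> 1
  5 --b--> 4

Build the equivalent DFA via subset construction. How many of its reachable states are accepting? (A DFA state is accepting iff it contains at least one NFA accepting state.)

6

Start state of the DFA: {1}.
{1} --a--> {2, 3, 4}  [new]
{1} --b--> {2, 4}  [new]
{2, 3, 4} --a--> {1, 3, 4}  [new]
{2, 3, 4} --b--> {2, 3, 4, 5}  [new]
{2, 4} --a--> {1, 3, 4}  [seen]
{2, 4} --b--> {2, 3, 4, 5}  [seen]
{1, 3, 4} --a--> {1, 2, 3, 4}  [new]
{1, 3, 4} --b--> {2, 3, 4, 5}  [seen]
{2, 3, 4, 5} --a--> {1, 3, 4, 5}  [new]
{2, 3, 4, 5} --b--> {1, 2, 3, 4, 5}  [new]
{1, 2, 3, 4} --a--> {1, 2, 3, 4}  [seen]
{1, 2, 3, 4} --b--> {2, 3, 4, 5}  [seen]
{1, 3, 4, 5} --a--> {1, 2, 3, 4, 5}  [seen]
{1, 3, 4, 5} --b--> {1, 2, 3, 4, 5}  [seen]
{1, 2, 3, 4, 5} --a--> {1, 2, 3, 4, 5}  [seen]
{1, 2, 3, 4, 5} --b--> {1, 2, 3, 4, 5}  [seen]
Reachable DFA states: {1}, {2, 3, 4}, {2, 4}, {1, 3, 4}, {2, 3, 4, 5}, {1, 2, 3, 4}, {1, 3, 4, 5}, {1, 2, 3, 4, 5}.
Accepting DFA states (contain an NFA accepting state): {2, 3, 4}, {1, 3, 4}, {2, 3, 4, 5}, {1, 2, 3, 4}, {1, 3, 4, 5}, {1, 2, 3, 4, 5}.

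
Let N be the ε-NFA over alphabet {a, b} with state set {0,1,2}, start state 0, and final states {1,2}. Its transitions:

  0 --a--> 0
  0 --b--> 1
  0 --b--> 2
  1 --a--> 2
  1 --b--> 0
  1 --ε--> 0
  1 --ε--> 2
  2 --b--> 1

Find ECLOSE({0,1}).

{0,1,2}

Begin with {0,1}.
1 →ε {0,2}; add 2.
ε-closure = {0,1,2}.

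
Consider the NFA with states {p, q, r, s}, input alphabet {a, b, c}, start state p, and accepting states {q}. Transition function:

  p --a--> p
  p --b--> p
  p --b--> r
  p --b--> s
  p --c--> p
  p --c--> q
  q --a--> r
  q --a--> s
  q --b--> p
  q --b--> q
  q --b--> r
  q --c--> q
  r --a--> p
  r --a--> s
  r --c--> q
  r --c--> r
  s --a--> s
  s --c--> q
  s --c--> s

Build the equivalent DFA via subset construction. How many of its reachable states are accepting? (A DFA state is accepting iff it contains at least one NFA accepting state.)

3

Start state of the DFA: {p}.
{p} --a--> {p}  [seen]
{p} --b--> {p, r, s}  [new]
{p} --c--> {p, q}  [new]
{p, r, s} --a--> {p, s}  [new]
{p, r, s} --b--> {p, r, s}  [seen]
{p, r, s} --c--> {p, q, r, s}  [new]
{p, q} --a--> {p, r, s}  [seen]
{p, q} --b--> {p, q, r, s}  [seen]
{p, q} --c--> {p, q}  [seen]
{p, s} --a--> {p, s}  [seen]
{p, s} --b--> {p, r, s}  [seen]
{p, s} --c--> {p, q, s}  [new]
{p, q, r, s} --a--> {p, r, s}  [seen]
{p, q, r, s} --b--> {p, q, r, s}  [seen]
{p, q, r, s} --c--> {p, q, r, s}  [seen]
{p, q, s} --a--> {p, r, s}  [seen]
{p, q, s} --b--> {p, q, r, s}  [seen]
{p, q, s} --c--> {p, q, s}  [seen]
Reachable DFA states: {p}, {p, r, s}, {p, q}, {p, s}, {p, q, r, s}, {p, q, s}.
Accepting DFA states (contain an NFA accepting state): {p, q}, {p, q, r, s}, {p, q, s}.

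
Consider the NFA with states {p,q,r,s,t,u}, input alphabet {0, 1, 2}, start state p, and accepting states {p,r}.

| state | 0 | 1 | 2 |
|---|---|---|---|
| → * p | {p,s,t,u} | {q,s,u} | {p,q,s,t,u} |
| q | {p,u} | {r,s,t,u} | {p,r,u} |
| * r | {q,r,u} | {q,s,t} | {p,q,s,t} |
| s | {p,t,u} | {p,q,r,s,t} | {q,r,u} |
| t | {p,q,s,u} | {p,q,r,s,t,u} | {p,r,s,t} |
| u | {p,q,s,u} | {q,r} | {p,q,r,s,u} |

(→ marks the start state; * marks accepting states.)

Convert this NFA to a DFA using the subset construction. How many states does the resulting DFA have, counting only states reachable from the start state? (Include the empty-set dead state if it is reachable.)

6

Start state of the DFA: {p}.
{p} --0--> {p,s,t,u}  [new]
{p} --1--> {q,s,u}  [new]
{p} --2--> {p,q,s,t,u}  [new]
{p,s,t,u} --0--> {p,q,s,t,u}  [seen]
{p,s,t,u} --1--> {p,q,r,s,t,u}  [new]
{p,s,t,u} --2--> {p,q,r,s,t,u}  [seen]
{q,s,u} --0--> {p,q,s,t,u}  [seen]
{q,s,u} --1--> {p,q,r,s,t,u}  [seen]
{q,s,u} --2--> {p,q,r,s,u}  [new]
{p,q,s,t,u} --0--> {p,q,s,t,u}  [seen]
{p,q,s,t,u} --1--> {p,q,r,s,t,u}  [seen]
{p,q,s,t,u} --2--> {p,q,r,s,t,u}  [seen]
{p,q,r,s,t,u} --0--> {p,q,r,s,t,u}  [seen]
{p,q,r,s,t,u} --1--> {p,q,r,s,t,u}  [seen]
{p,q,r,s,t,u} --2--> {p,q,r,s,t,u}  [seen]
{p,q,r,s,u} --0--> {p,q,r,s,t,u}  [seen]
{p,q,r,s,u} --1--> {p,q,r,s,t,u}  [seen]
{p,q,r,s,u} --2--> {p,q,r,s,t,u}  [seen]
Reachable DFA states: {p}, {p,s,t,u}, {q,s,u}, {p,q,s,t,u}, {p,q,r,s,t,u}, {p,q,r,s,u}.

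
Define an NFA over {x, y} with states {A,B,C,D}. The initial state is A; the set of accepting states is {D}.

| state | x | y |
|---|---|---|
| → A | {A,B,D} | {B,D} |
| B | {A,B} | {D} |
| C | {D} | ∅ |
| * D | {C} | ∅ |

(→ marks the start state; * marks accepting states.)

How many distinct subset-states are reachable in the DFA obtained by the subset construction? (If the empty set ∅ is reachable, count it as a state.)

Start state of the DFA: {A}.
{A} --x--> {A,B,D}  [new]
{A} --y--> {B,D}  [new]
{A,B,D} --x--> {A,B,C,D}  [new]
{A,B,D} --y--> {B,D}  [seen]
{B,D} --x--> {A,B,C}  [new]
{B,D} --y--> {D}  [new]
{A,B,C,D} --x--> {A,B,C,D}  [seen]
{A,B,C,D} --y--> {B,D}  [seen]
{A,B,C} --x--> {A,B,D}  [seen]
{A,B,C} --y--> {B,D}  [seen]
{D} --x--> {C}  [new]
{D} --y--> ∅  [new]
{C} --x--> {D}  [seen]
{C} --y--> ∅  [seen]
∅ --x--> ∅  [seen]
∅ --y--> ∅  [seen]
Reachable DFA states: {A}, {A,B,D}, {B,D}, {A,B,C,D}, {A,B,C}, {D}, {C}, ∅.

8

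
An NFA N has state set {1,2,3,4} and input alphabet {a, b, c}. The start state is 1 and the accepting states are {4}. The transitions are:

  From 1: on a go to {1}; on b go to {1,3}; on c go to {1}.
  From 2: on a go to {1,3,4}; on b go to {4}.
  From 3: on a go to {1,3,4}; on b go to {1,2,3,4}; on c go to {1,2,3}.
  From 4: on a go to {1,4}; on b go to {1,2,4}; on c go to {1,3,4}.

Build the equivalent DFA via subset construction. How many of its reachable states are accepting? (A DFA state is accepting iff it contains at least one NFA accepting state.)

2

Start state of the DFA: {1}.
{1} --a--> {1}  [seen]
{1} --b--> {1,3}  [new]
{1} --c--> {1}  [seen]
{1,3} --a--> {1,3,4}  [new]
{1,3} --b--> {1,2,3,4}  [new]
{1,3} --c--> {1,2,3}  [new]
{1,3,4} --a--> {1,3,4}  [seen]
{1,3,4} --b--> {1,2,3,4}  [seen]
{1,3,4} --c--> {1,2,3,4}  [seen]
{1,2,3,4} --a--> {1,3,4}  [seen]
{1,2,3,4} --b--> {1,2,3,4}  [seen]
{1,2,3,4} --c--> {1,2,3,4}  [seen]
{1,2,3} --a--> {1,3,4}  [seen]
{1,2,3} --b--> {1,2,3,4}  [seen]
{1,2,3} --c--> {1,2,3}  [seen]
Reachable DFA states: {1}, {1,3}, {1,3,4}, {1,2,3,4}, {1,2,3}.
Accepting DFA states (contain an NFA accepting state): {1,3,4}, {1,2,3,4}.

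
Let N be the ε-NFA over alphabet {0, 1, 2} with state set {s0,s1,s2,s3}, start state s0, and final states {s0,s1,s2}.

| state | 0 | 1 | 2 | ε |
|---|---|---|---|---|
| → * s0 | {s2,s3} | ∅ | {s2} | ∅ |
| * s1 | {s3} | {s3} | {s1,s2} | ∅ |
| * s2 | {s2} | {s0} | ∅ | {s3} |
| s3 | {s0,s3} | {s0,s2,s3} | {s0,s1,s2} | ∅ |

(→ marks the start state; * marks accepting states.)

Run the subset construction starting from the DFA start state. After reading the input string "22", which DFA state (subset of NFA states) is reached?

Start: {s0}.
δ(s0,2) = {s2}.
Union: {s2}.
ε-closure gives {s2,s3}.
After 2: {s2,s3}.
δ(s2,2) = ∅; δ(s3,2) = {s0,s1,s2}.
Union: {s0,s1,s2}.
ε-closure gives {s0,s1,s2,s3}.
After 2: {s0,s1,s2,s3}.

{s0,s1,s2,s3}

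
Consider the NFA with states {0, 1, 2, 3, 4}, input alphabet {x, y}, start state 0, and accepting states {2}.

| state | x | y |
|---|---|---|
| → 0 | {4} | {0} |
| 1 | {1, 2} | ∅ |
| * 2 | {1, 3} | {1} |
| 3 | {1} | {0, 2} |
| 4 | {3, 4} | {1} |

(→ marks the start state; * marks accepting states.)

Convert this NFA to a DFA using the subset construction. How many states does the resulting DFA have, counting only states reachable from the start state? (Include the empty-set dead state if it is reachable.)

Start state of the DFA: {0}.
{0} --x--> {4}  [new]
{0} --y--> {0}  [seen]
{4} --x--> {3, 4}  [new]
{4} --y--> {1}  [new]
{3, 4} --x--> {1, 3, 4}  [new]
{3, 4} --y--> {0, 1, 2}  [new]
{1} --x--> {1, 2}  [new]
{1} --y--> ∅  [new]
{1, 3, 4} --x--> {1, 2, 3, 4}  [new]
{1, 3, 4} --y--> {0, 1, 2}  [seen]
{0, 1, 2} --x--> {1, 2, 3, 4}  [seen]
{0, 1, 2} --y--> {0, 1}  [new]
{1, 2} --x--> {1, 2, 3}  [new]
{1, 2} --y--> {1}  [seen]
∅ --x--> ∅  [seen]
∅ --y--> ∅  [seen]
{1, 2, 3, 4} --x--> {1, 2, 3, 4}  [seen]
{1, 2, 3, 4} --y--> {0, 1, 2}  [seen]
{0, 1} --x--> {1, 2, 4}  [new]
{0, 1} --y--> {0}  [seen]
{1, 2, 3} --x--> {1, 2, 3}  [seen]
{1, 2, 3} --y--> {0, 1, 2}  [seen]
{1, 2, 4} --x--> {1, 2, 3, 4}  [seen]
{1, 2, 4} --y--> {1}  [seen]
Reachable DFA states: {0}, {4}, {3, 4}, {1}, {1, 3, 4}, {0, 1, 2}, {1, 2}, ∅, {1, 2, 3, 4}, {0, 1}, {1, 2, 3}, {1, 2, 4}.

12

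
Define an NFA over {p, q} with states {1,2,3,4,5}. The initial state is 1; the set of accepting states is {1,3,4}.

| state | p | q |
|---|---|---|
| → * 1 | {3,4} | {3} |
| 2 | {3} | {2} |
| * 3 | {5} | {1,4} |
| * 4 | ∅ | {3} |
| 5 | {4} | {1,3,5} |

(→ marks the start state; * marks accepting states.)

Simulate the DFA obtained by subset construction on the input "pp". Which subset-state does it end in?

{5}

Start: {1}.
δ(1,p) = {3,4}.
Union: {3,4}.
After p: {3,4}.
δ(3,p) = {5}; δ(4,p) = ∅.
Union: {5}.
After p: {5}.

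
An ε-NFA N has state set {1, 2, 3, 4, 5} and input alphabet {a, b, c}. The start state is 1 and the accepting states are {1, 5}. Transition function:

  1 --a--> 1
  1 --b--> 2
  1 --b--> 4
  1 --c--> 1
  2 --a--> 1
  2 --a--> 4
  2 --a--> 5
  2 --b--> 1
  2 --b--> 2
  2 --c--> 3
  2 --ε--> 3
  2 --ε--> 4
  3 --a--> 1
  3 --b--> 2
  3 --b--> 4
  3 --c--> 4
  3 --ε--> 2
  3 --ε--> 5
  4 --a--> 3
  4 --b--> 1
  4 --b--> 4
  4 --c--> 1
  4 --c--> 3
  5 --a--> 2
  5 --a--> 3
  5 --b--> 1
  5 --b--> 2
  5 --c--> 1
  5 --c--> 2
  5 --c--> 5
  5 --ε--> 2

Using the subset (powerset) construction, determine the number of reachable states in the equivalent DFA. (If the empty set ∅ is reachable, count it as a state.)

3

Start state of the DFA: {1} (ε-closure of the NFA start).
{1} --a--> {1}  [seen]
{1} --b--> {2, 3, 4, 5}  [new]
{1} --c--> {1}  [seen]
{2, 3, 4, 5} --a--> {1, 2, 3, 4, 5}  [new]
{2, 3, 4, 5} --b--> {1, 2, 3, 4, 5}  [seen]
{2, 3, 4, 5} --c--> {1, 2, 3, 4, 5}  [seen]
{1, 2, 3, 4, 5} --a--> {1, 2, 3, 4, 5}  [seen]
{1, 2, 3, 4, 5} --b--> {1, 2, 3, 4, 5}  [seen]
{1, 2, 3, 4, 5} --c--> {1, 2, 3, 4, 5}  [seen]
Reachable DFA states: {1}, {2, 3, 4, 5}, {1, 2, 3, 4, 5}.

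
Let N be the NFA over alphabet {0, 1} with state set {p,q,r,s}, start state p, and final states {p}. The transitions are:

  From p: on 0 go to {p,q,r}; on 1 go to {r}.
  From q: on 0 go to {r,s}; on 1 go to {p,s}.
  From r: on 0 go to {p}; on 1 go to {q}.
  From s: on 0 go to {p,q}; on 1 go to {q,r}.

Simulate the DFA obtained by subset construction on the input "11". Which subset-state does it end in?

{q}

Start: {p}.
δ(p,1) = {r}.
Union: {r}.
After 1: {r}.
δ(r,1) = {q}.
Union: {q}.
After 1: {q}.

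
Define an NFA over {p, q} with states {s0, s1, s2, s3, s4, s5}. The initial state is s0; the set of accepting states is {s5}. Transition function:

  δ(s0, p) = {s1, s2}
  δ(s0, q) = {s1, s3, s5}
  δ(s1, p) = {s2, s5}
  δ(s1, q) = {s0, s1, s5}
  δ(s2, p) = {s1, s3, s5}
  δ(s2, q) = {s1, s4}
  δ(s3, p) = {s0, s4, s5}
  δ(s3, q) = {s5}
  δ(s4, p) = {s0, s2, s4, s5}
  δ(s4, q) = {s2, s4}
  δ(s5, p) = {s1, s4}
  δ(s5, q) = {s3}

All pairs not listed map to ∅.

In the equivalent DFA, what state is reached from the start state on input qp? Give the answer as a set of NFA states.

{s0, s1, s2, s4, s5}

Start: {s0}.
δ(s0,q) = {s1, s3, s5}.
Union: {s1, s3, s5}.
After q: {s1, s3, s5}.
δ(s1,p) = {s2, s5}; δ(s3,p) = {s0, s4, s5}; δ(s5,p) = {s1, s4}.
Union: {s0, s1, s2, s4, s5}.
After p: {s0, s1, s2, s4, s5}.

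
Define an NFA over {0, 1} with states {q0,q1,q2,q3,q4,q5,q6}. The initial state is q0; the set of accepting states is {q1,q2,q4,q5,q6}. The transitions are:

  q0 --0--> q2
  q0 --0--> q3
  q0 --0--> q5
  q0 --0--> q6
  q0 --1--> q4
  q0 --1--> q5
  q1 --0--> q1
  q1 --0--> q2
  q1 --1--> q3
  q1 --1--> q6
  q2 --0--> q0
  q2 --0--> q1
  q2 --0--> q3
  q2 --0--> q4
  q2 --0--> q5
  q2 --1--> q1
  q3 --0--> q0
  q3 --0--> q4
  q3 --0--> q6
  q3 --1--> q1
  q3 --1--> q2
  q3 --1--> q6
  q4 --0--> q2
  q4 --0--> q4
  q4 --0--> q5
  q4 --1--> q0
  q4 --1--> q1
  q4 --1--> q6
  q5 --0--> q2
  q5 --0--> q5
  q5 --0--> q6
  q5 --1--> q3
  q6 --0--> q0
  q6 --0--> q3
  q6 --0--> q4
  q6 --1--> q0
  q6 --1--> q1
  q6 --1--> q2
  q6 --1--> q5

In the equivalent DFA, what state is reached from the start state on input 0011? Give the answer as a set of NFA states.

{q0,q1,q2,q3,q4,q5,q6}

Start: {q0}.
δ(q0,0) = {q2,q3,q5,q6}.
Union: {q2,q3,q5,q6}.
After 0: {q2,q3,q5,q6}.
δ(q2,0) = {q0,q1,q3,q4,q5}; δ(q3,0) = {q0,q4,q6}; δ(q5,0) = {q2,q5,q6}; δ(q6,0) = {q0,q3,q4}.
Union: {q0,q1,q2,q3,q4,q5,q6}.
After 0: {q0,q1,q2,q3,q4,q5,q6}.
δ(q0,1) = {q4,q5}; δ(q1,1) = {q3,q6}; δ(q2,1) = {q1}; δ(q3,1) = {q1,q2,q6}; δ(q4,1) = {q0,q1,q6}; δ(q5,1) = {q3}; δ(q6,1) = {q0,q1,q2,q5}.
Union: {q0,q1,q2,q3,q4,q5,q6}.
After 1: {q0,q1,q2,q3,q4,q5,q6}.
δ(q0,1) = {q4,q5}; δ(q1,1) = {q3,q6}; δ(q2,1) = {q1}; δ(q3,1) = {q1,q2,q6}; δ(q4,1) = {q0,q1,q6}; δ(q5,1) = {q3}; δ(q6,1) = {q0,q1,q2,q5}.
Union: {q0,q1,q2,q3,q4,q5,q6}.
After 1: {q0,q1,q2,q3,q4,q5,q6}.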